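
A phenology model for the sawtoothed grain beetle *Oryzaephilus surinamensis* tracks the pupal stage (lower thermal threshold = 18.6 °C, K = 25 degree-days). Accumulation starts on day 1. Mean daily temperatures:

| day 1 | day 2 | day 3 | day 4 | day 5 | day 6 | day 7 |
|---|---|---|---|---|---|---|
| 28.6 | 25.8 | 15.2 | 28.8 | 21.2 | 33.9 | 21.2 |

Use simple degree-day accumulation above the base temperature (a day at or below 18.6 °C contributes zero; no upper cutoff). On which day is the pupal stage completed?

Daily DD above 18.6 °C: 10.0, 7.2, 0.0, 10.2, 2.6, 15.3, 2.6.
Cumulative: 10.0, 17.2, 17.2, 27.4, 30.0, 45.3, 47.9.
The total first reaches 25 DD on day 4.

day 4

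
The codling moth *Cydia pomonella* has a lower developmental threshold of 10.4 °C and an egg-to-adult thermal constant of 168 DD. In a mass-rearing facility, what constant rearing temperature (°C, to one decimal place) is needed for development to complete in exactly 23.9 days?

17.4 °C

Required daily accumulation = 168 / 23.9 = 7.029 DD/day.
T = T_base + 7.029 = 10.4 + 7.029 = 17.429 ≈ 17.4 °C.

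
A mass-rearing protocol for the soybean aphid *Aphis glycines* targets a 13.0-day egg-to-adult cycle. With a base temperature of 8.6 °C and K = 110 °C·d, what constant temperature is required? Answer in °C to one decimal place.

17.1 °C

Required daily accumulation = 110 / 13.0 = 8.462 DD/day.
T = T_base + 8.462 = 8.6 + 8.462 = 17.062 ≈ 17.1 °C.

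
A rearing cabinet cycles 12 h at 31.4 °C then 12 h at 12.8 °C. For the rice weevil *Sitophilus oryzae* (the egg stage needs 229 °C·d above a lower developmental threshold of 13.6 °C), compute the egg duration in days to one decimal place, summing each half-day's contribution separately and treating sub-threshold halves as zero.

25.7 days

Day half: max(0, 31.4 − 13.6) × 0.5 = 17.8 × 0.5 = 8.90 DD.
Night half: max(0, 12.8 − 13.6) × 0.5 = 0.0 × 0.5 = 0.00 DD.
Per 24 h: 8.90 DD/day.
Duration = 229 / 8.90 = 25.730 ≈ 25.7 days.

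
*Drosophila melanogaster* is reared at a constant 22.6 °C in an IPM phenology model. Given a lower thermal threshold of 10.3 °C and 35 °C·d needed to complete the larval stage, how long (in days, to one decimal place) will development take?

Daily accumulation = 22.6 − 10.3 = 12.3 DD/day.
Duration = 35 / 12.3 = 2.846 ≈ 2.8 days.

2.8 days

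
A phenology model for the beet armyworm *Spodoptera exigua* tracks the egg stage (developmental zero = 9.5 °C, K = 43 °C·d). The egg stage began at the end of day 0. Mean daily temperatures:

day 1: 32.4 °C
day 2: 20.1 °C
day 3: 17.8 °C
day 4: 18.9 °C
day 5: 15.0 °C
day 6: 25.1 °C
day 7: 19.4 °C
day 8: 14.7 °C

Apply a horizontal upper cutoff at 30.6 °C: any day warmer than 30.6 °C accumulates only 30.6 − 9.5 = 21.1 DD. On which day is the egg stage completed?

day 4

Daily DD above 9.5 °C (capped at 21.1): 21.1, 10.6, 8.3, 9.4, 5.5, 15.6, 9.9, 5.2.
Cumulative: 21.1, 31.7, 40.0, 49.4, 54.9, 70.5, 80.4, 85.6.
The total first reaches 43 DD on day 4.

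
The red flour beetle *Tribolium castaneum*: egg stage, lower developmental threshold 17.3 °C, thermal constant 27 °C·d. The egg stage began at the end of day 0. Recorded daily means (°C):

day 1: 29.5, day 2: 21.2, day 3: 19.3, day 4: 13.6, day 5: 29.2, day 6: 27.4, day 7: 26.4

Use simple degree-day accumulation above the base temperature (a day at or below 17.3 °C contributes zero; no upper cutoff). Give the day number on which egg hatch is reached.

day 5

Daily DD above 17.3 °C: 12.2, 3.9, 2.0, 0.0, 11.9, 10.1, 9.1.
Cumulative: 12.2, 16.1, 18.1, 18.1, 30.0, 40.1, 49.2.
The total first reaches 27 DD on day 5.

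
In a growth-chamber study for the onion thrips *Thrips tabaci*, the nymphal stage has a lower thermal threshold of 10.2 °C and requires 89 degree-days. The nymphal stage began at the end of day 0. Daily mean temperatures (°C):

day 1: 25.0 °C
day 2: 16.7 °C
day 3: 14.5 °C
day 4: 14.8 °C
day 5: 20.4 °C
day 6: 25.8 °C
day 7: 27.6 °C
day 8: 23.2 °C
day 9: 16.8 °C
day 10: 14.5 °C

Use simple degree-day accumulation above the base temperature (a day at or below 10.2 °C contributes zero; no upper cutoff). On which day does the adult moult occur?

Daily DD above 10.2 °C: 14.8, 6.5, 4.3, 4.6, 10.2, 15.6, 17.4, 13.0, 6.6, 4.3.
Cumulative: 14.8, 21.3, 25.6, 30.2, 40.4, 56.0, 73.4, 86.4, 93.0, 97.3.
The total first reaches 89 DD on day 9.

day 9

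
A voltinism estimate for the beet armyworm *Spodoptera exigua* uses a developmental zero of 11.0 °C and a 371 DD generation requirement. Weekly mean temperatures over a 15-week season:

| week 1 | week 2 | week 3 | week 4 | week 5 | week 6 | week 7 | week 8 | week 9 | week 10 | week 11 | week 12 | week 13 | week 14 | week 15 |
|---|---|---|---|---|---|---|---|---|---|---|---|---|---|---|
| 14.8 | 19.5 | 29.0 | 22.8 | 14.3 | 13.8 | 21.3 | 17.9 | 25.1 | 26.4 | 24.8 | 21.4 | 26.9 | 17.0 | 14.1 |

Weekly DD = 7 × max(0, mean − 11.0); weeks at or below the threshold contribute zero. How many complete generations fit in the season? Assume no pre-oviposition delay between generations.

Weekly DD (7 × max(0, T̄ − 11.0)): 26.6, 59.5, 126.0, 82.6, 23.1, 19.6, 72.1, 48.3, 98.7, 107.8, 96.6, 72.8, 111.3, 42.0, 21.7.
Season total = 1008.7 DD.
Complete generations = ⌊1008.7 / 371⌋ = 2.

2 generations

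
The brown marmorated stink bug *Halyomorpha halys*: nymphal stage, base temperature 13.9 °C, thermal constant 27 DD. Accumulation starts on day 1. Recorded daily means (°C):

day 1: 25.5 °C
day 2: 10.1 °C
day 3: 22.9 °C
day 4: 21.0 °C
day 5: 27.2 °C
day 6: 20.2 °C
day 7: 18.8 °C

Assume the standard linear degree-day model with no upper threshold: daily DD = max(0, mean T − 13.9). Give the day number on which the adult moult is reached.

Daily DD above 13.9 °C: 11.6, 0.0, 9.0, 7.1, 13.3, 6.3, 4.9.
Cumulative: 11.6, 11.6, 20.6, 27.7, 41.0, 47.3, 52.2.
The total first reaches 27 DD on day 4.

day 4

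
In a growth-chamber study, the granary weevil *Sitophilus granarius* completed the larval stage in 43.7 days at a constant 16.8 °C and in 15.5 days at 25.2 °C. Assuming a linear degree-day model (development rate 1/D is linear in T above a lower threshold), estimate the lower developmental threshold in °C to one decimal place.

Under the model K = D·(T − T_b), so D₁·(T₁ − T_b) = D₂·(T₂ − T_b).
43.7·(16.8 − T_b) = 15.5·(25.2 − T_b)
T_b = (43.7·16.8 − 15.5·25.2) / (43.7 − 15.5) = 343.56 / 28.2 = 12.183 °C ≈ 12.2 °C.

12.2 °C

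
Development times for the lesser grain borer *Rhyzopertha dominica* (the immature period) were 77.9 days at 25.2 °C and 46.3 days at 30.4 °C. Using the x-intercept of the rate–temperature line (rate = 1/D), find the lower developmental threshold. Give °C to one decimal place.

17.6 °C

Under the model K = D·(T − T_b), so D₁·(T₁ − T_b) = D₂·(T₂ − T_b).
77.9·(25.2 − T_b) = 46.3·(30.4 − T_b)
T_b = (77.9·25.2 − 46.3·30.4) / (77.9 − 46.3) = 555.56 / 31.6 = 17.581 °C ≈ 17.6 °C.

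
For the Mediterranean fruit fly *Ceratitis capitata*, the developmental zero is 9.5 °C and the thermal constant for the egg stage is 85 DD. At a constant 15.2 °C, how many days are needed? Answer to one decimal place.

14.9 days

Daily accumulation = 15.2 − 9.5 = 5.7 DD/day.
Duration = 85 / 5.7 = 14.912 ≈ 14.9 days.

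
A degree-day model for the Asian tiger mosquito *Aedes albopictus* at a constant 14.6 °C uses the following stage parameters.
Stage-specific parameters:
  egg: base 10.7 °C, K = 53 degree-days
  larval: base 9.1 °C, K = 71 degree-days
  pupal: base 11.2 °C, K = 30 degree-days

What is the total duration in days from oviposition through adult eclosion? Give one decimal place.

egg: 53 / (14.6 − 10.7) = 53 / 3.9 = 13.590 d.
larval: 71 / (14.6 − 9.1) = 71 / 5.5 = 12.909 d.
pupal: 30 / (14.6 − 11.2) = 30 / 3.4 = 8.824 d.
Sum = 35.322 ≈ 35.3 days.

35.3 days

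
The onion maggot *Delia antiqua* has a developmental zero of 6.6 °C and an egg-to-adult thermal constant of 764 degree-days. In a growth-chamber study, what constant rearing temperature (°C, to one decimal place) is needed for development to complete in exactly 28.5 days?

Required daily accumulation = 764 / 28.5 = 26.807 DD/day.
T = T_base + 26.807 = 6.6 + 26.807 = 33.407 ≈ 33.4 °C.

33.4 °C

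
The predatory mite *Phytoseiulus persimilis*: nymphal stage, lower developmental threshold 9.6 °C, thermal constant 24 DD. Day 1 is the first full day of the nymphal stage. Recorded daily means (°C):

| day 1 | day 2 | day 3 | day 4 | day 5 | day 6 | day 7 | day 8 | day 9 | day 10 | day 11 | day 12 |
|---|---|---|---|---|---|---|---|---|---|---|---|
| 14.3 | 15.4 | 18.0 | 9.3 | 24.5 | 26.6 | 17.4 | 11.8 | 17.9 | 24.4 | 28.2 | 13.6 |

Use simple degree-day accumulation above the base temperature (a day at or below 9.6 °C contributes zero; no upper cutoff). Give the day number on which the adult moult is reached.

Daily DD above 9.6 °C: 4.7, 5.8, 8.4, 0.0, 14.9, 17.0, 7.8, 2.2, 8.3, 14.8, 18.6, 4.0.
Cumulative: 4.7, 10.5, 18.9, 18.9, 33.8, 50.8, 58.6, 60.8, 69.1, 83.9, 102.5, 106.5.
The total first reaches 24 DD on day 5.

day 5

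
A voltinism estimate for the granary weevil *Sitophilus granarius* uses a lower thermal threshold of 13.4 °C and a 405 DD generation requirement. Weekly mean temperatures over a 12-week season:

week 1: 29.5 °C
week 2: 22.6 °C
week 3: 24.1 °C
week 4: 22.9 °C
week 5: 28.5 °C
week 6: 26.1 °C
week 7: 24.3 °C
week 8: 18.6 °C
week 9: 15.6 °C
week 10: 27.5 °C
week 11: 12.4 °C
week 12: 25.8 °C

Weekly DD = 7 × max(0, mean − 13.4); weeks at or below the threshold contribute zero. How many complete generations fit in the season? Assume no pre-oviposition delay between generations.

Weekly DD (7 × max(0, T̄ − 13.4)): 112.7, 64.4, 74.9, 66.5, 105.7, 88.9, 76.3, 36.4, 15.4, 98.7, 0.0, 86.8.
Season total = 826.7 DD.
Complete generations = ⌊826.7 / 405⌋ = 2.

2 generations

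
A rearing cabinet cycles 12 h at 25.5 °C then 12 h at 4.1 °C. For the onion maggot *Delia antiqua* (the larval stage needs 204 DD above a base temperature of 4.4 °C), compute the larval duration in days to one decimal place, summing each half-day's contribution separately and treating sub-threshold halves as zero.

19.3 days

Day half: max(0, 25.5 − 4.4) × 0.5 = 21.1 × 0.5 = 10.55 DD.
Night half: max(0, 4.1 − 4.4) × 0.5 = 0.0 × 0.5 = 0.00 DD.
Per 24 h: 10.55 DD/day.
Duration = 204 / 10.55 = 19.336 ≈ 19.3 days.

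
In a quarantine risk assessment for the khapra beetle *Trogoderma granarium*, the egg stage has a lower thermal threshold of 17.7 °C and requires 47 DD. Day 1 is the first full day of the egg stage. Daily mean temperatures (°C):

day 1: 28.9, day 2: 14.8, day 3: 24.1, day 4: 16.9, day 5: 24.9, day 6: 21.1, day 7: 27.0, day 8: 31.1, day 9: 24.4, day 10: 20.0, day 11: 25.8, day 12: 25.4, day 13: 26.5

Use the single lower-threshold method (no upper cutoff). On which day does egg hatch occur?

Daily DD above 17.7 °C: 11.2, 0.0, 6.4, 0.0, 7.2, 3.4, 9.3, 13.4, 6.7, 2.3, 8.1, 7.7, 8.8.
Cumulative: 11.2, 11.2, 17.6, 17.6, 24.8, 28.2, 37.5, 50.9, 57.6, 59.9, 68.0, 75.7, 84.5.
The total first reaches 47 DD on day 8.

day 8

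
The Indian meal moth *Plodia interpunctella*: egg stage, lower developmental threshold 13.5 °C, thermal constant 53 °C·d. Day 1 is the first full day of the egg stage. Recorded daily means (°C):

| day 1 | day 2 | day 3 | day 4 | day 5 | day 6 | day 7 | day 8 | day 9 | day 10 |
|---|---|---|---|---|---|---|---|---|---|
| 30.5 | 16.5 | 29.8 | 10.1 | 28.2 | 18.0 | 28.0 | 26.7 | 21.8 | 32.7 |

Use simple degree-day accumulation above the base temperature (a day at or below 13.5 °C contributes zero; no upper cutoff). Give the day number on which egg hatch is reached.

day 6

Daily DD above 13.5 °C: 17.0, 3.0, 16.3, 0.0, 14.7, 4.5, 14.5, 13.2, 8.3, 19.2.
Cumulative: 17.0, 20.0, 36.3, 36.3, 51.0, 55.5, 70.0, 83.2, 91.5, 110.7.
The total first reaches 53 DD on day 6.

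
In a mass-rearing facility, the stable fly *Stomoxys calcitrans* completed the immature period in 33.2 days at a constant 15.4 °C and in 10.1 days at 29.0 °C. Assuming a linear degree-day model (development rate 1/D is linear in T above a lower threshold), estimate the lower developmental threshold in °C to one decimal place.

9.5 °C

Under the model K = D·(T − T_b), so D₁·(T₁ − T_b) = D₂·(T₂ − T_b).
33.2·(15.4 − T_b) = 10.1·(29.0 − T_b)
T_b = (33.2·15.4 − 10.1·29.0) / (33.2 − 10.1) = 218.38 / 23.1 = 9.454 °C ≈ 9.5 °C.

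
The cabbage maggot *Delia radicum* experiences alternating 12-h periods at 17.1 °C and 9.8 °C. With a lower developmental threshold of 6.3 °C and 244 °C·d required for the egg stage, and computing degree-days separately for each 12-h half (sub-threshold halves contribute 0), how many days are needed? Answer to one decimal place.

34.1 days

Day half: max(0, 17.1 − 6.3) × 0.5 = 10.8 × 0.5 = 5.40 DD.
Night half: max(0, 9.8 − 6.3) × 0.5 = 3.5 × 0.5 = 1.75 DD.
Per 24 h: 7.15 DD/day.
Duration = 244 / 7.15 = 34.126 ≈ 34.1 days.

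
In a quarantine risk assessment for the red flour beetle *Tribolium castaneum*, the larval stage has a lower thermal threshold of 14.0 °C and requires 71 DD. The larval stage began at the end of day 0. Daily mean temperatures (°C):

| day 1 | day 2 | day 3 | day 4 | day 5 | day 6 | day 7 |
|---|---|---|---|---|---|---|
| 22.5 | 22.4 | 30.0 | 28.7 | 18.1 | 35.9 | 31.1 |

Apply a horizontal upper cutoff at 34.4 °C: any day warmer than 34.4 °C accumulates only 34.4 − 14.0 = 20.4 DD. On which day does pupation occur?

Daily DD above 14.0 °C (capped at 20.4): 8.5, 8.4, 16.0, 14.7, 4.1, 20.4, 17.1.
Cumulative: 8.5, 16.9, 32.9, 47.6, 51.7, 72.1, 89.2.
The total first reaches 71 DD on day 6.

day 6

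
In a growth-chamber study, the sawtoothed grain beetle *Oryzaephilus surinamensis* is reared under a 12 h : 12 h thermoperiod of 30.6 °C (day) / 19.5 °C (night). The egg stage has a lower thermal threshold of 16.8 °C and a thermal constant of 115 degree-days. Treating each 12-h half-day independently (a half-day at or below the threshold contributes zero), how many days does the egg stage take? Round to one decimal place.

13.9 days

Day half: max(0, 30.6 − 16.8) × 0.5 = 13.8 × 0.5 = 6.90 DD.
Night half: max(0, 19.5 − 16.8) × 0.5 = 2.7 × 0.5 = 1.35 DD.
Per 24 h: 8.25 DD/day.
Duration = 115 / 8.25 = 13.939 ≈ 13.9 days.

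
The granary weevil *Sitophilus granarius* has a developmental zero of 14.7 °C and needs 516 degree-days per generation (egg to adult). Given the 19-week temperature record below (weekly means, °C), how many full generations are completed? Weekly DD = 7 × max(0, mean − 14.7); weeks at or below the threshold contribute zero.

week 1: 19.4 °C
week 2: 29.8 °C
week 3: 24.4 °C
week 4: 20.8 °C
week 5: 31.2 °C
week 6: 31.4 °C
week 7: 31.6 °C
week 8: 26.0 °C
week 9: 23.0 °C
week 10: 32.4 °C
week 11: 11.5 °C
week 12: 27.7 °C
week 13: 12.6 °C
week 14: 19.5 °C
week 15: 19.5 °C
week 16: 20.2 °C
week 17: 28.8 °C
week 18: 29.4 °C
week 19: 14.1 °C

Weekly DD (7 × max(0, T̄ − 14.7)): 32.9, 105.7, 67.9, 42.7, 115.5, 116.9, 118.3, 79.1, 58.1, 123.9, 0.0, 91.0, 0.0, 33.6, 33.6, 38.5, 98.7, 102.9, 0.0.
Season total = 1259.3 DD.
Complete generations = ⌊1259.3 / 516⌋ = 2.

2 generations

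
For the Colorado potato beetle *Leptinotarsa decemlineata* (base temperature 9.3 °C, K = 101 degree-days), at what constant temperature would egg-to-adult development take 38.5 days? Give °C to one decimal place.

11.9 °C

Required daily accumulation = 101 / 38.5 = 2.623 DD/day.
T = T_base + 2.623 = 9.3 + 2.623 = 11.923 ≈ 11.9 °C.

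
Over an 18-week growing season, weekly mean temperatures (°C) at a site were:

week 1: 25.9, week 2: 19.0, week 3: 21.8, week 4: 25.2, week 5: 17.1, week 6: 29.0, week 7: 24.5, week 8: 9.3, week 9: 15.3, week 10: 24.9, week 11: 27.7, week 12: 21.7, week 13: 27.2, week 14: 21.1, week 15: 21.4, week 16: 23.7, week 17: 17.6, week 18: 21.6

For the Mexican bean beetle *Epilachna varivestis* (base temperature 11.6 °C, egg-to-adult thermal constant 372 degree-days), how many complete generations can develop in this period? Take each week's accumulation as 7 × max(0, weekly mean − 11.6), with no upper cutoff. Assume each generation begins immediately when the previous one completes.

Weekly DD (7 × max(0, T̄ − 11.6)): 100.1, 51.8, 71.4, 95.2, 38.5, 121.8, 90.3, 0.0, 25.9, 93.1, 112.7, 70.7, 109.2, 66.5, 68.6, 84.7, 42.0, 70.0.
Season total = 1312.5 DD.
Complete generations = ⌊1312.5 / 372⌋ = 3.

3 generations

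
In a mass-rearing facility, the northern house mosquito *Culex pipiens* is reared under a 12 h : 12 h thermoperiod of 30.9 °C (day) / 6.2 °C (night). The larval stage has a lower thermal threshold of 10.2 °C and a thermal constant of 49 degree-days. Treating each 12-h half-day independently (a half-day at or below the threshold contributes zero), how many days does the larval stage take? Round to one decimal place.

Day half: max(0, 30.9 − 10.2) × 0.5 = 20.7 × 0.5 = 10.35 DD.
Night half: max(0, 6.2 − 10.2) × 0.5 = 0.0 × 0.5 = 0.00 DD.
Per 24 h: 10.35 DD/day.
Duration = 49 / 10.35 = 4.734 ≈ 4.7 days.

4.7 days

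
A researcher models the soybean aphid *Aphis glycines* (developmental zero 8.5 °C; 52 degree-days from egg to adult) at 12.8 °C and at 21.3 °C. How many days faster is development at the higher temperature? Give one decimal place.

At 12.8 °C: 52 / (12.8 − 8.5) = 52 / 4.3 = 12.093 d.
At 21.3 °C: 52 / (21.3 − 8.5) = 52 / 12.8 = 4.062 d.
Difference = |12.093 − 4.062| = 8.031 ≈ 8.0 days.

8.0 days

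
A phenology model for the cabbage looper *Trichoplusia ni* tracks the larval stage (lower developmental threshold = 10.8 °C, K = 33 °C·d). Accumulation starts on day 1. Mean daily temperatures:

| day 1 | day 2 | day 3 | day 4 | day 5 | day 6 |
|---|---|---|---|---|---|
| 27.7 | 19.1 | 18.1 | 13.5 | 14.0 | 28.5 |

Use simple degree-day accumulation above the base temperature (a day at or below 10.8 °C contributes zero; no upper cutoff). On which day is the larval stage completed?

Daily DD above 10.8 °C: 16.9, 8.3, 7.3, 2.7, 3.2, 17.7.
Cumulative: 16.9, 25.2, 32.5, 35.2, 38.4, 56.1.
The total first reaches 33 DD on day 4.

day 4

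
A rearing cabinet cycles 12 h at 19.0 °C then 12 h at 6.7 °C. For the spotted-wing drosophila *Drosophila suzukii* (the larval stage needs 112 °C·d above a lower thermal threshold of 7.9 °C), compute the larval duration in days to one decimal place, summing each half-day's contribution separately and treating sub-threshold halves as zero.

20.2 days

Day half: max(0, 19.0 − 7.9) × 0.5 = 11.1 × 0.5 = 5.55 DD.
Night half: max(0, 6.7 − 7.9) × 0.5 = 0.0 × 0.5 = 0.00 DD.
Per 24 h: 5.55 DD/day.
Duration = 112 / 5.55 = 20.180 ≈ 20.2 days.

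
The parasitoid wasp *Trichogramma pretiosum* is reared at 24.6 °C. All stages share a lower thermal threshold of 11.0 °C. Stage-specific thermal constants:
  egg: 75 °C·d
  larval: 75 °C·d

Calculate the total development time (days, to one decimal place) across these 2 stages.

Daily accumulation at 24.6 °C = 24.6 − 11.0 = 13.6 DD/day.
Total K = 75 + 75 = 150 DD.
Total duration = 150 / 13.6 = 11.029 ≈ 11.0 days.

11.0 days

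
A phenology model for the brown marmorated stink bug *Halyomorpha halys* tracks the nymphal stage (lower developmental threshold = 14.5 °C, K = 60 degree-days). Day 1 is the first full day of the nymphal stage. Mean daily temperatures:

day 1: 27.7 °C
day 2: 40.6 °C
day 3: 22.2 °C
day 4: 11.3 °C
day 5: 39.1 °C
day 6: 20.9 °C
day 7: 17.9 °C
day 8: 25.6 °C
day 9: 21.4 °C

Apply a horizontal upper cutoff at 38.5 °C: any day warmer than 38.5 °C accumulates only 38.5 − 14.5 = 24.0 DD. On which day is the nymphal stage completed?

Daily DD above 14.5 °C (capped at 24.0): 13.2, 24.0, 7.7, 0.0, 24.0, 6.4, 3.4, 11.1, 6.9.
Cumulative: 13.2, 37.2, 44.9, 44.9, 68.9, 75.3, 78.7, 89.8, 96.7.
The total first reaches 60 DD on day 5.

day 5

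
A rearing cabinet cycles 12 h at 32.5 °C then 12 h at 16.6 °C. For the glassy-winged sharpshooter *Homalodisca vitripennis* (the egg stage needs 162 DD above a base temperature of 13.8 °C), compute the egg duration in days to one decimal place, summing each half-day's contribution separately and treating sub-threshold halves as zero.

Day half: max(0, 32.5 − 13.8) × 0.5 = 18.7 × 0.5 = 9.35 DD.
Night half: max(0, 16.6 − 13.8) × 0.5 = 2.8 × 0.5 = 1.40 DD.
Per 24 h: 10.75 DD/day.
Duration = 162 / 10.75 = 15.070 ≈ 15.1 days.

15.1 days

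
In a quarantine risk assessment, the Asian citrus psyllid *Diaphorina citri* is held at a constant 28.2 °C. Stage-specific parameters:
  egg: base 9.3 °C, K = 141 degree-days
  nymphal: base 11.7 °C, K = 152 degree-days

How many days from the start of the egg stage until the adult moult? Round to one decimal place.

egg: 141 / (28.2 − 9.3) = 141 / 18.9 = 7.460 d.
nymphal: 152 / (28.2 − 11.7) = 152 / 16.5 = 9.212 d.
Sum = 16.672 ≈ 16.7 days.

16.7 days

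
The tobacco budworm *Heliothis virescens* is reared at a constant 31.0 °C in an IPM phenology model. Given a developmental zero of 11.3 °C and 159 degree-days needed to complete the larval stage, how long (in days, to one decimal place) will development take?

8.1 days

Daily accumulation = 31.0 − 11.3 = 19.7 DD/day.
Duration = 159 / 19.7 = 8.071 ≈ 8.1 days.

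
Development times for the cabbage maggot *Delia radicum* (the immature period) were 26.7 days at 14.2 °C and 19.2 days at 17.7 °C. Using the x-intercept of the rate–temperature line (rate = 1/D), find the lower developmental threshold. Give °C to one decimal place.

5.2 °C

Equal thermal constants: D₁(T₁ − T_b) = D₂(T₂ − T_b).
26.7·(14.2 − T_b) = 19.2·(17.7 − T_b)
T_b = (26.7·14.2 − 19.2·17.7) / (26.7 − 19.2) = 39.30 / 7.5 = 5.240 °C ≈ 5.2 °C.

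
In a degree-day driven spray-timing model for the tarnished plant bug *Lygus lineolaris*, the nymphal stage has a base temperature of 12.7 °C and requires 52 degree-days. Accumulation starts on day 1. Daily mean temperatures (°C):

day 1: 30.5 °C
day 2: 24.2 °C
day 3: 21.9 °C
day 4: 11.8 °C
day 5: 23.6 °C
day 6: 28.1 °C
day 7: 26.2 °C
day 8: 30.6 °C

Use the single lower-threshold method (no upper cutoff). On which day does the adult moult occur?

day 6

Daily DD above 12.7 °C: 17.8, 11.5, 9.2, 0.0, 10.9, 15.4, 13.5, 17.9.
Cumulative: 17.8, 29.3, 38.5, 38.5, 49.4, 64.8, 78.3, 96.2.
The total first reaches 52 DD on day 6.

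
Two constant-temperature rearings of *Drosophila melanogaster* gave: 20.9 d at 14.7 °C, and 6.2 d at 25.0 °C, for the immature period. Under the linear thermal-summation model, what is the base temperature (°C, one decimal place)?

10.4 °C

Linear rate model ⇒ the product D·(T − T_b) is constant across temperatures.
20.9·(14.7 − T_b) = 6.2·(25.0 − T_b)
T_b = (20.9·14.7 − 6.2·25.0) / (20.9 − 6.2) = 152.23 / 14.7 = 10.356 °C ≈ 10.4 °C.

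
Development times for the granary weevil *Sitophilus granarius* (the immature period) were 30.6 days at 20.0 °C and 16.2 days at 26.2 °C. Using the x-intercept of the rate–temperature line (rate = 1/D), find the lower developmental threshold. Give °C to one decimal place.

Equal thermal constants: D₁(T₁ − T_b) = D₂(T₂ − T_b).
30.6·(20.0 − T_b) = 16.2·(26.2 − T_b)
T_b = (30.6·20.0 − 16.2·26.2) / (30.6 − 16.2) = 187.56 / 14.4 = 13.025 °C ≈ 13.0 °C.

13.0 °C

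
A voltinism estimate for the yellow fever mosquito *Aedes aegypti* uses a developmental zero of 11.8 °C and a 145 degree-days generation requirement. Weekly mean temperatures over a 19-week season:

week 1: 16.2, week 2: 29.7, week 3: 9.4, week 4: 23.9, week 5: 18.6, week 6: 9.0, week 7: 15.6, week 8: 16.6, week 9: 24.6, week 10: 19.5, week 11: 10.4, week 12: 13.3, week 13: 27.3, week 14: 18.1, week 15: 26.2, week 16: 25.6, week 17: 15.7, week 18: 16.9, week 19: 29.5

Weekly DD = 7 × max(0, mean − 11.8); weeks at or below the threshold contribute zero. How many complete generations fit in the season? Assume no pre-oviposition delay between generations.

Weekly DD (7 × max(0, T̄ − 11.8)): 30.8, 125.3, 0.0, 84.7, 47.6, 0.0, 26.6, 33.6, 89.6, 53.9, 0.0, 10.5, 108.5, 44.1, 100.8, 96.6, 27.3, 35.7, 123.9.
Season total = 1039.5 DD.
Complete generations = ⌊1039.5 / 145⌋ = 7.

7 generations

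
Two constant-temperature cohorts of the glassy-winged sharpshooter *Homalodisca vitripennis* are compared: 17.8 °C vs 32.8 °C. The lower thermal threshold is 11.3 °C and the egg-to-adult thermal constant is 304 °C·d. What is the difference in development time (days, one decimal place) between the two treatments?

32.6 days

At 17.8 °C: 304 / (17.8 − 11.3) = 304 / 6.5 = 46.769 d.
At 32.8 °C: 304 / (32.8 − 11.3) = 304 / 21.5 = 14.140 d.
Difference = |46.769 − 14.140| = 32.630 ≈ 32.6 days.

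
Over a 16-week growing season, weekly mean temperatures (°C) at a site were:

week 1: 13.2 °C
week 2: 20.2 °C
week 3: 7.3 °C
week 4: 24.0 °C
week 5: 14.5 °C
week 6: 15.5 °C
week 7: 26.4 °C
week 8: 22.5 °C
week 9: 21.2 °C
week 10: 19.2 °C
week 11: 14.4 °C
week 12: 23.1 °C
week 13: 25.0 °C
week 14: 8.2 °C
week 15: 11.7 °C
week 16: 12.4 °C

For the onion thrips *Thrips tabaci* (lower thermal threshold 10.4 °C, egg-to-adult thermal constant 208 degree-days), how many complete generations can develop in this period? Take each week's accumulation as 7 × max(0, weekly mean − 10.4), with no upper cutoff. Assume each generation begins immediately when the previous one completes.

Weekly DD (7 × max(0, T̄ − 10.4)): 19.6, 68.6, 0.0, 95.2, 28.7, 35.7, 112.0, 84.7, 75.6, 61.6, 28.0, 88.9, 102.2, 0.0, 9.1, 14.0.
Season total = 823.9 DD.
Complete generations = ⌊823.9 / 208⌋ = 3.

3 generations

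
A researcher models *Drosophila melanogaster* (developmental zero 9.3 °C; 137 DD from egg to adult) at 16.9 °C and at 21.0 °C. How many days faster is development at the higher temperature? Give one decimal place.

At 16.9 °C: 137 / (16.9 − 9.3) = 137 / 7.6 = 18.026 d.
At 21.0 °C: 137 / (21.0 − 9.3) = 137 / 11.7 = 11.709 d.
Difference = |18.026 − 11.709| = 6.317 ≈ 6.3 days.

6.3 days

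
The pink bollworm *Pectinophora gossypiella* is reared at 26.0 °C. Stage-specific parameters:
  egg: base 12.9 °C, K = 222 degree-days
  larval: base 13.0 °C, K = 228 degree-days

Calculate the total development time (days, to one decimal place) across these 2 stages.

34.5 days

egg: 222 / (26.0 − 12.9) = 222 / 13.1 = 16.947 d.
larval: 228 / (26.0 − 13.0) = 228 / 13.0 = 17.538 d.
Sum = 34.485 ≈ 34.5 days.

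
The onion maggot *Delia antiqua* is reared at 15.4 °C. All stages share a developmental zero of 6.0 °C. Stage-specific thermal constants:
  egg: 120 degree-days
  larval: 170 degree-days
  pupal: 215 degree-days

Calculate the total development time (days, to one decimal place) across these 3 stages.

Daily accumulation at 15.4 °C = 15.4 − 6.0 = 9.4 DD/day.
Total K = 120 + 170 + 215 = 505 DD.
Total duration = 505 / 9.4 = 53.723 ≈ 53.7 days.

53.7 days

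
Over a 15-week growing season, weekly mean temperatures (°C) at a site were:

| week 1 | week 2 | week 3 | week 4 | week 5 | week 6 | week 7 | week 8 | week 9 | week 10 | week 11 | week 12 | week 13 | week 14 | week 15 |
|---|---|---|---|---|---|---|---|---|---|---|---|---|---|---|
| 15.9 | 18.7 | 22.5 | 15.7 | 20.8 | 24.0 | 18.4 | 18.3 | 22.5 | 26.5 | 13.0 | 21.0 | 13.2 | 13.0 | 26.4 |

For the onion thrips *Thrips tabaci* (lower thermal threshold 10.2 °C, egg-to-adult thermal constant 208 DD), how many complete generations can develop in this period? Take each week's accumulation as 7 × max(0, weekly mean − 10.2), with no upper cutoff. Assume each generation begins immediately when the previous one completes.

4 generations

Weekly DD (7 × max(0, T̄ − 10.2)): 39.9, 59.5, 86.1, 38.5, 74.2, 96.6, 57.4, 56.7, 86.1, 114.1, 19.6, 75.6, 21.0, 19.6, 113.4.
Season total = 958.3 DD.
Complete generations = ⌊958.3 / 208⌋ = 4.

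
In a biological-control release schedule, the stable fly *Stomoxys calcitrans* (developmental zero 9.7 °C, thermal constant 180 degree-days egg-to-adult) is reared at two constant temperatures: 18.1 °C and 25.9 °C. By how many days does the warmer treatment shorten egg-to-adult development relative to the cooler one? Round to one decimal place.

At 18.1 °C: 180 / (18.1 − 9.7) = 180 / 8.4 = 21.429 d.
At 25.9 °C: 180 / (25.9 − 9.7) = 180 / 16.2 = 11.111 d.
Difference = |21.429 − 11.111| = 10.317 ≈ 10.3 days.

10.3 days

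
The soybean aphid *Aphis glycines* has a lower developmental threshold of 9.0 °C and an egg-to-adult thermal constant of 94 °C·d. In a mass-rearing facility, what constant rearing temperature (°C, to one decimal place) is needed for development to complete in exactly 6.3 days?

23.9 °C

Required daily accumulation = 94 / 6.3 = 14.921 DD/day.
T = T_base + 14.921 = 9.0 + 14.921 = 23.921 ≈ 23.9 °C.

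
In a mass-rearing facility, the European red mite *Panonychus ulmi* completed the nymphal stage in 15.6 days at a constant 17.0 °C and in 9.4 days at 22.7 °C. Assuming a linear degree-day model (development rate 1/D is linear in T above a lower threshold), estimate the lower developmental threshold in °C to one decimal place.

8.4 °C

Under the model K = D·(T − T_b), so D₁·(T₁ − T_b) = D₂·(T₂ − T_b).
15.6·(17.0 − T_b) = 9.4·(22.7 − T_b)
T_b = (15.6·17.0 − 9.4·22.7) / (15.6 − 9.4) = 51.82 / 6.2 = 8.358 °C ≈ 8.4 °C.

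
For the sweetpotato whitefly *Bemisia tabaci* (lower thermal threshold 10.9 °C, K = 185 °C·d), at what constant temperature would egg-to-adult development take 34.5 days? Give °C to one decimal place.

16.3 °C

Required daily accumulation = 185 / 34.5 = 5.362 DD/day.
T = T_base + 5.362 = 10.9 + 5.362 = 16.262 ≈ 16.3 °C.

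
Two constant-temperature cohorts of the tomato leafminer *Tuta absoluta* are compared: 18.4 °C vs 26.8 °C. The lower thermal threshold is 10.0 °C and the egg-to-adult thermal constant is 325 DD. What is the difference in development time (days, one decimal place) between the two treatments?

19.3 days

At 18.4 °C: 325 / (18.4 − 10.0) = 325 / 8.4 = 38.690 d.
At 26.8 °C: 325 / (26.8 − 10.0) = 325 / 16.8 = 19.345 d.
Difference = |38.690 − 19.345| = 19.345 ≈ 19.3 days.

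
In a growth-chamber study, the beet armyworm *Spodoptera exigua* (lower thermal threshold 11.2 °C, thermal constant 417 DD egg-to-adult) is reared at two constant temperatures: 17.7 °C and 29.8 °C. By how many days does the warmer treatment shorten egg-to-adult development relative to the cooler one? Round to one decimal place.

At 17.7 °C: 417 / (17.7 − 11.2) = 417 / 6.5 = 64.154 d.
At 29.8 °C: 417 / (29.8 − 11.2) = 417 / 18.6 = 22.419 d.
Difference = |64.154 − 22.419| = 41.734 ≈ 41.7 days.

41.7 days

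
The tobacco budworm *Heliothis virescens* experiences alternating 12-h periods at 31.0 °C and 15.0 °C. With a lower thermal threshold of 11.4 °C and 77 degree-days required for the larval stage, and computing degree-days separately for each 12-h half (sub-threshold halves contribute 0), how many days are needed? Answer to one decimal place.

6.6 days

Day half: max(0, 31.0 − 11.4) × 0.5 = 19.6 × 0.5 = 9.80 DD.
Night half: max(0, 15.0 − 11.4) × 0.5 = 3.6 × 0.5 = 1.80 DD.
Per 24 h: 11.60 DD/day.
Duration = 77 / 11.60 = 6.638 ≈ 6.6 days.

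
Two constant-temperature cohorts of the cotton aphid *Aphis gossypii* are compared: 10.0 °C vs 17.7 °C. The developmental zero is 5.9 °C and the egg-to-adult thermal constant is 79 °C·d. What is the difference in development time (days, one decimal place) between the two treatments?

12.6 days

At 10.0 °C: 79 / (10.0 − 5.9) = 79 / 4.1 = 19.268 d.
At 17.7 °C: 79 / (17.7 − 5.9) = 79 / 11.8 = 6.695 d.
Difference = |19.268 − 6.695| = 12.573 ≈ 12.6 days.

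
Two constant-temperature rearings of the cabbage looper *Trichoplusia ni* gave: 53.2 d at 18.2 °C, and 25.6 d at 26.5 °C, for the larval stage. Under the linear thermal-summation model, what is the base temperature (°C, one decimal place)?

10.5 °C

Under the model K = D·(T − T_b), so D₁·(T₁ − T_b) = D₂·(T₂ − T_b).
53.2·(18.2 − T_b) = 25.6·(26.5 − T_b)
T_b = (53.2·18.2 − 25.6·26.5) / (53.2 − 25.6) = 289.84 / 27.6 = 10.501 °C ≈ 10.5 °C.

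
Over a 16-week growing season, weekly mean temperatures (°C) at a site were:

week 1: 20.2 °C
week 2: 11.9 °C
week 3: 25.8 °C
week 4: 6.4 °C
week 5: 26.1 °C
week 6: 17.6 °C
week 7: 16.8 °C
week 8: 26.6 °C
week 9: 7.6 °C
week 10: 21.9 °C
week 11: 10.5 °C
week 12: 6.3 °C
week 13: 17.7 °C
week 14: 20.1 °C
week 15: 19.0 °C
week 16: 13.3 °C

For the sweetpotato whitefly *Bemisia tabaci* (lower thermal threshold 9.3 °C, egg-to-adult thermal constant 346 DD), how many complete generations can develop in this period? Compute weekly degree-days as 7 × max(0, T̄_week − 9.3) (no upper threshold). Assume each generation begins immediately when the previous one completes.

2 generations

Weekly DD (7 × max(0, T̄ − 9.3)): 76.3, 18.2, 115.5, 0.0, 117.6, 58.1, 52.5, 121.1, 0.0, 88.2, 8.4, 0.0, 58.8, 75.6, 67.9, 28.0.
Season total = 886.2 DD.
Complete generations = ⌊886.2 / 346⌋ = 2.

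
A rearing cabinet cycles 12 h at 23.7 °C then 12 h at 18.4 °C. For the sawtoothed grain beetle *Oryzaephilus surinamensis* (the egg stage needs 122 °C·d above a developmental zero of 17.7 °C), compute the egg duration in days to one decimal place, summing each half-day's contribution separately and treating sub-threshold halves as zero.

Day half: max(0, 23.7 − 17.7) × 0.5 = 6.0 × 0.5 = 3.00 DD.
Night half: max(0, 18.4 − 17.7) × 0.5 = 0.7 × 0.5 = 0.35 DD.
Per 24 h: 3.35 DD/day.
Duration = 122 / 3.35 = 36.418 ≈ 36.4 days.

36.4 days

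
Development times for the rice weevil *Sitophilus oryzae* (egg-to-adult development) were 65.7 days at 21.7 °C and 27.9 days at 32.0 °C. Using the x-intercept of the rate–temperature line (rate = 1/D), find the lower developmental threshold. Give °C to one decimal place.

14.1 °C

Linear rate model ⇒ the product D·(T − T_b) is constant across temperatures.
65.7·(21.7 − T_b) = 27.9·(32.0 − T_b)
T_b = (65.7·21.7 − 27.9·32.0) / (65.7 − 27.9) = 532.89 / 37.8 = 14.098 °C ≈ 14.1 °C.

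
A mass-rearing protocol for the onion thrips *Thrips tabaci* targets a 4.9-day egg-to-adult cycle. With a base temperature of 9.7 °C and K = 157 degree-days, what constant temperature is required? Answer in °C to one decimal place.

41.7 °C

Required daily accumulation = 157 / 4.9 = 32.041 DD/day.
T = T_base + 32.041 = 9.7 + 32.041 = 41.741 ≈ 41.7 °C.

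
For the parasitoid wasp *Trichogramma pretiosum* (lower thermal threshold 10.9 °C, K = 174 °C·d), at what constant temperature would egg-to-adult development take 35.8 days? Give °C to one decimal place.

Required daily accumulation = 174 / 35.8 = 4.860 DD/day.
T = T_base + 4.860 = 10.9 + 4.860 = 15.760 ≈ 15.8 °C.

15.8 °C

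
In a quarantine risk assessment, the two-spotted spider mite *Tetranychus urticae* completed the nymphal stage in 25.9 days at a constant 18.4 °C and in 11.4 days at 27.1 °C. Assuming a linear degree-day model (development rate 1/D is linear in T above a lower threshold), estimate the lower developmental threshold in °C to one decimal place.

11.6 °C

Equal thermal constants: D₁(T₁ − T_b) = D₂(T₂ − T_b).
25.9·(18.4 − T_b) = 11.4·(27.1 − T_b)
T_b = (25.9·18.4 − 11.4·27.1) / (25.9 − 11.4) = 167.62 / 14.5 = 11.560 °C ≈ 11.6 °C.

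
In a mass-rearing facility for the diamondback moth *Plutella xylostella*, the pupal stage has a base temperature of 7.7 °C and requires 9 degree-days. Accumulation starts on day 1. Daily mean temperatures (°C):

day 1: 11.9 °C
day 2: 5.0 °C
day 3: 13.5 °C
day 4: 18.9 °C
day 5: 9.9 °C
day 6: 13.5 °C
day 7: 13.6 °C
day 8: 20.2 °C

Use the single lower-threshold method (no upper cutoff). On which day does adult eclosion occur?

Daily DD above 7.7 °C: 4.2, 0.0, 5.8, 11.2, 2.2, 5.8, 5.9, 12.5.
Cumulative: 4.2, 4.2, 10.0, 21.2, 23.4, 29.2, 35.1, 47.6.
The total first reaches 9 DD on day 3.

day 3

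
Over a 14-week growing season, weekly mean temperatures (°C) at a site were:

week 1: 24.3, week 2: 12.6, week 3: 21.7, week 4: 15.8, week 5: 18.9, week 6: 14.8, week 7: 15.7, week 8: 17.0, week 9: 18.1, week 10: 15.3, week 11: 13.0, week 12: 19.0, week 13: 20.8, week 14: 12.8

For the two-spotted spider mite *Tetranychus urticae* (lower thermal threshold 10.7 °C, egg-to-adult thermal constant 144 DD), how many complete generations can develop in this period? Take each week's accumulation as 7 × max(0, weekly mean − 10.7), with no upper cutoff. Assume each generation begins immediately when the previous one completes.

Weekly DD (7 × max(0, T̄ − 10.7)): 95.2, 13.3, 77.0, 35.7, 57.4, 28.7, 35.0, 44.1, 51.8, 32.2, 16.1, 58.1, 70.7, 14.7.
Season total = 630.0 DD.
Complete generations = ⌊630.0 / 144⌋ = 4.

4 generations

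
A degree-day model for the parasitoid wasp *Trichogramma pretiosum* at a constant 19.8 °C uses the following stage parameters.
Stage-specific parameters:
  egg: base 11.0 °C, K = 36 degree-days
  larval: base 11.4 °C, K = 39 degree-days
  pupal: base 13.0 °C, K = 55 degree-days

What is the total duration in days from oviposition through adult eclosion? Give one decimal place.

16.8 days

egg: 36 / (19.8 − 11.0) = 36 / 8.8 = 4.091 d.
larval: 39 / (19.8 − 11.4) = 39 / 8.4 = 4.643 d.
pupal: 55 / (19.8 − 13.0) = 55 / 6.8 = 8.088 d.
Sum = 16.822 ≈ 16.8 days.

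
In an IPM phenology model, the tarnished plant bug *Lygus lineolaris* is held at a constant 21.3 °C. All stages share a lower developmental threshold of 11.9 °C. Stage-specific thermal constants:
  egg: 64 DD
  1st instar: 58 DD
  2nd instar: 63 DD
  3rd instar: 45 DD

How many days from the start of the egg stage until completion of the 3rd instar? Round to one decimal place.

Daily accumulation at 21.3 °C = 21.3 − 11.9 = 9.4 DD/day.
Total K = 64 + 58 + 63 + 45 = 230 DD.
Total duration = 230 / 9.4 = 24.468 ≈ 24.5 days.

24.5 days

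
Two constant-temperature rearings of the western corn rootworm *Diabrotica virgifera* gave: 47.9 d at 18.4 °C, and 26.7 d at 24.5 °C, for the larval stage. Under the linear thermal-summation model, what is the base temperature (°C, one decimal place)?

Under the model K = D·(T − T_b), so D₁·(T₁ − T_b) = D₂·(T₂ − T_b).
47.9·(18.4 − T_b) = 26.7·(24.5 − T_b)
T_b = (47.9·18.4 − 26.7·24.5) / (47.9 − 26.7) = 227.21 / 21.2 = 10.717 °C ≈ 10.7 °C.

10.7 °C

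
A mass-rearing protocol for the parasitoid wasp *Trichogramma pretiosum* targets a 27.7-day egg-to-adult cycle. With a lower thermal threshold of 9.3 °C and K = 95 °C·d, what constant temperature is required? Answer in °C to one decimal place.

Required daily accumulation = 95 / 27.7 = 3.430 DD/day.
T = T_base + 3.430 = 9.3 + 3.430 = 12.730 ≈ 12.7 °C.

12.7 °C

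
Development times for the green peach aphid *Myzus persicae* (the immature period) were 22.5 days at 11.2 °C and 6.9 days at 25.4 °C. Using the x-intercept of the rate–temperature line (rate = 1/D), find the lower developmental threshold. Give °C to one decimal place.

4.9 °C

Equal thermal constants: D₁(T₁ − T_b) = D₂(T₂ − T_b).
22.5·(11.2 − T_b) = 6.9·(25.4 − T_b)
T_b = (22.5·11.2 − 6.9·25.4) / (22.5 − 6.9) = 76.74 / 15.6 = 4.919 °C ≈ 4.9 °C.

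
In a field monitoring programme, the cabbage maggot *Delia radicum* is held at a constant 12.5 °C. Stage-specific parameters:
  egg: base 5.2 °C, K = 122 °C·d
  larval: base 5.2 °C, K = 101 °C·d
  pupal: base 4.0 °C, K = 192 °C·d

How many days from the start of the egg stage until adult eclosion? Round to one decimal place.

53.1 days

egg: 122 / (12.5 − 5.2) = 122 / 7.3 = 16.712 d.
larval: 101 / (12.5 − 5.2) = 101 / 7.3 = 13.836 d.
pupal: 192 / (12.5 − 4.0) = 192 / 8.5 = 22.588 d.
Sum = 53.136 ≈ 53.1 days.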